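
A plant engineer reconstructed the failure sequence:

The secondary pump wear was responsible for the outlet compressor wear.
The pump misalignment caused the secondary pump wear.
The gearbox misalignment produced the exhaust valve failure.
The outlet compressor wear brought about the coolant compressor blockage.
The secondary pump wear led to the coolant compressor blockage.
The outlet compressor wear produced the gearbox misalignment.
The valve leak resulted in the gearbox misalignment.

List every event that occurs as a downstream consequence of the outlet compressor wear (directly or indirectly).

the coolant compressor blockage, the exhaust valve failure, the gearbox misalignment

Direct effects: the gearbox misalignment, the coolant compressor blockage.
2 steps out: the exhaust valve failure.
Not reachable from it: the pump misalignment, the secondary pump wear, the valve leak.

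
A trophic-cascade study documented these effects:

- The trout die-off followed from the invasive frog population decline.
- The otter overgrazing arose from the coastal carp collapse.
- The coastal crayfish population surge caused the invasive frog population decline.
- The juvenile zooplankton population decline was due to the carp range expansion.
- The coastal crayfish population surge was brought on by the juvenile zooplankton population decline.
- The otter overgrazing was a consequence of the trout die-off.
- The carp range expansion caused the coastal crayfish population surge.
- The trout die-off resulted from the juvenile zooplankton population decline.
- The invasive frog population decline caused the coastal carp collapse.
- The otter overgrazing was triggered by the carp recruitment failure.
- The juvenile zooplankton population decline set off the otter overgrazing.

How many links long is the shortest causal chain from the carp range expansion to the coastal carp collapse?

3

Shortest chain: the carp range expansion → the coastal crayfish population surge → the invasive frog population decline → the coastal carp collapse.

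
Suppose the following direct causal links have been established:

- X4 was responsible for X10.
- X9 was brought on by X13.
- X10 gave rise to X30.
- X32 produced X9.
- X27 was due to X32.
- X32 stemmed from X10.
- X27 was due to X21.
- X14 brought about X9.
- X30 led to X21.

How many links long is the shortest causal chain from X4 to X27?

3

Shortest chain: X4 → X10 → X32 → X27.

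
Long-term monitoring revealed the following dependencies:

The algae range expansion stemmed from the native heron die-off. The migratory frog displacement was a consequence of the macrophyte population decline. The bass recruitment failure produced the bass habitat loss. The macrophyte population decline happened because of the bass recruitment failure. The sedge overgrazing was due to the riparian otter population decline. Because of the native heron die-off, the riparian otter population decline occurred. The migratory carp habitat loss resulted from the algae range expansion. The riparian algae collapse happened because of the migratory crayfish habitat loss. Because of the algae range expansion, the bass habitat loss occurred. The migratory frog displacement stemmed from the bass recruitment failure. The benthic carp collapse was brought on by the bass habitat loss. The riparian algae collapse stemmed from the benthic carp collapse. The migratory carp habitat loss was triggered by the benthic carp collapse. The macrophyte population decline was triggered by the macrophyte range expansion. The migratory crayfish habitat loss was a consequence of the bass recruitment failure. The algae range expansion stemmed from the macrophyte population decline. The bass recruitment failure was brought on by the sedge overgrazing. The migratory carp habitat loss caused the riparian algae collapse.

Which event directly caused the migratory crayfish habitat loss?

Upstream contributors include the native heron die-off, the riparian otter population decline, the sedge overgrazing, but only the bass recruitment failure feeds directly into the migratory crayfish habitat loss.

the bass recruitment failure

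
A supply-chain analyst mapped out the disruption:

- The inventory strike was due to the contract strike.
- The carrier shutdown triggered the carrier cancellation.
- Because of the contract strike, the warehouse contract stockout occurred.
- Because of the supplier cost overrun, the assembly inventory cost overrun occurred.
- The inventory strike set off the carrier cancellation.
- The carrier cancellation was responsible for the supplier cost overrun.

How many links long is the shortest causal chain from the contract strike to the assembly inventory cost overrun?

4

Shortest chain: the contract strike → the inventory strike → the carrier cancellation → the supplier cost overrun → the assembly inventory cost overrun.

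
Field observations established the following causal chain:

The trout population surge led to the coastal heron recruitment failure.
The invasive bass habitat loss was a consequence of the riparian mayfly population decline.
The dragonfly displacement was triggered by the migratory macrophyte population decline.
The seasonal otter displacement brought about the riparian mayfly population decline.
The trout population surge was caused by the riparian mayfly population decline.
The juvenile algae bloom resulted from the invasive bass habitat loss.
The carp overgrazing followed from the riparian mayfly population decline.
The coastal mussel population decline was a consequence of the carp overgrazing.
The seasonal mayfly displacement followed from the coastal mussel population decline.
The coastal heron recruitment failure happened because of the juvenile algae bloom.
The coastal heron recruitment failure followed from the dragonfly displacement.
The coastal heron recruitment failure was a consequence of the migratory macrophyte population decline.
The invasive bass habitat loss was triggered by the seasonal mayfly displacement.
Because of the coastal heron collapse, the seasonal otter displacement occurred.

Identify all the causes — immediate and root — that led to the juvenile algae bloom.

the carp overgrazing, the coastal heron collapse, the coastal mussel population decline, the invasive bass habitat loss, the riparian mayfly population decline, the seasonal mayfly displacement, the seasonal otter displacement

Immediate cause of the juvenile algae bloom: the invasive bass habitat loss.
Further upstream: the coastal heron collapse, the seasonal otter displacement, the riparian mayfly population decline, the carp overgrazing, the coastal mussel population decline, the seasonal mayfly displacement.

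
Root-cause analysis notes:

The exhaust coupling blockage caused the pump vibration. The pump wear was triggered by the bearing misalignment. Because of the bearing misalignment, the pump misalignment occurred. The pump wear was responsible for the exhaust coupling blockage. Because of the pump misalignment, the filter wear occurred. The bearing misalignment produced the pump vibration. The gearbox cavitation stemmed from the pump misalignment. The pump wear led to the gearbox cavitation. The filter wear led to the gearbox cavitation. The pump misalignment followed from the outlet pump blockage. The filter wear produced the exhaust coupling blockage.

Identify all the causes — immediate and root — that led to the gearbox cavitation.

Immediate causes of the gearbox cavitation: the pump misalignment, the pump wear, the filter wear.
Further upstream: the bearing misalignment, the outlet pump blockage.

the bearing misalignment, the filter wear, the outlet pump blockage, the pump misalignment, the pump wear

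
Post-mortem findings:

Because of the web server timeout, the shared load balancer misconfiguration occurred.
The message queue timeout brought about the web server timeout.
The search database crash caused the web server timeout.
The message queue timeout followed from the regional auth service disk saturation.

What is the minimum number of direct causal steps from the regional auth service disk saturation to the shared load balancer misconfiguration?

3

Shortest chain: the regional auth service disk saturation → the message queue timeout → the web server timeout → the shared load balancer misconfiguration.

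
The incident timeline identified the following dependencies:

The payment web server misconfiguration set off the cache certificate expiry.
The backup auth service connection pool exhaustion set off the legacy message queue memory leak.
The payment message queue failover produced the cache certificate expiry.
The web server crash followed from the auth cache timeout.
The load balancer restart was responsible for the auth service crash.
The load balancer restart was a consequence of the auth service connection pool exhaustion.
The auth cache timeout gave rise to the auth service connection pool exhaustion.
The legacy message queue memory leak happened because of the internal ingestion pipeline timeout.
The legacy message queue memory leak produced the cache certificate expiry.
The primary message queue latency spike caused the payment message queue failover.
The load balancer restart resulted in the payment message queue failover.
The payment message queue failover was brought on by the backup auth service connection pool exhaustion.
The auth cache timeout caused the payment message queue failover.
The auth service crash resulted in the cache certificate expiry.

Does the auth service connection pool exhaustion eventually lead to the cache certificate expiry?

There is a causal chain: the auth service connection pool exhaustion → the load balancer restart → the auth service crash → the cache certificate expiry.

Yes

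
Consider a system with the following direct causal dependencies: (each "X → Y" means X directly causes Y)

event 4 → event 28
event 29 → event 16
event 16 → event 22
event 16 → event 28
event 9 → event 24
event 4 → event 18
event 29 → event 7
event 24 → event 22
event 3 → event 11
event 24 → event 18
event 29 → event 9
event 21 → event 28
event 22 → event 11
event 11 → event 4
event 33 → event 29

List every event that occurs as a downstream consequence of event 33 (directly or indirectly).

Direct effects: event 29.
2 steps out: event 9, event 16, event 7.
3 steps out: event 24, event 22, event 28.
4 steps out: event 11, event 18.
5 steps out: event 4.
Not reachable from it: event 3, event 21.

event 11, event 16, event 18, event 22, event 24, event 28, event 29, event 4, event 7, event 9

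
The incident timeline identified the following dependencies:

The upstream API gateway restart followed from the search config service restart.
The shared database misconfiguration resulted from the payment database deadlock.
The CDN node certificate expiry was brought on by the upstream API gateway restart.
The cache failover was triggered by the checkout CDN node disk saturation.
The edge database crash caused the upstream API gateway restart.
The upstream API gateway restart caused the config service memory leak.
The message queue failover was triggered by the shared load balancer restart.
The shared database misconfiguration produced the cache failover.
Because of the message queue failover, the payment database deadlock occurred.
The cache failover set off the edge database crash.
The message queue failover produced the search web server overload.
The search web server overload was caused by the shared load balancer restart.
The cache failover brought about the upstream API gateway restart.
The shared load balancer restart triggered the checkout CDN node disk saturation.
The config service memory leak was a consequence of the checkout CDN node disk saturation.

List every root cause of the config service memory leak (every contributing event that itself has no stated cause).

Tracing upstream from the config service memory leak: the config service memory leak ← the checkout CDN node disk saturation ← the shared load balancer restart.
A separate upstream branch: the config service memory leak ← the upstream API gateway restart ← the search config service restart.
Each of those chain origins has no stated cause.

the search config service restart, the shared load balancer restart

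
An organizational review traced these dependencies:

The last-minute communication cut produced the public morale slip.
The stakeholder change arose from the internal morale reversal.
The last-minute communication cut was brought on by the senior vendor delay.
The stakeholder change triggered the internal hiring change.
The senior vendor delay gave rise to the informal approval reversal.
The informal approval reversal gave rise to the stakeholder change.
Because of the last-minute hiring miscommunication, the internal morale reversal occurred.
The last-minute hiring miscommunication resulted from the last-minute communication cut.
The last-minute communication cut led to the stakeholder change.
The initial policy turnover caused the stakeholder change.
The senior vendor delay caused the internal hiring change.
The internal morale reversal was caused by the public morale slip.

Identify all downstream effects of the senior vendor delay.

the informal approval reversal, the internal hiring change, the internal morale reversal, the last-minute communication cut, the last-minute hiring miscommunication, the public morale slip, the stakeholder change

Direct effects: the informal approval reversal, the last-minute communication cut, the internal hiring change.
2 steps out: the public morale slip, the last-minute hiring miscommunication, the stakeholder change.
3 steps out: the internal morale reversal.
Not reachable from it: the initial policy turnover.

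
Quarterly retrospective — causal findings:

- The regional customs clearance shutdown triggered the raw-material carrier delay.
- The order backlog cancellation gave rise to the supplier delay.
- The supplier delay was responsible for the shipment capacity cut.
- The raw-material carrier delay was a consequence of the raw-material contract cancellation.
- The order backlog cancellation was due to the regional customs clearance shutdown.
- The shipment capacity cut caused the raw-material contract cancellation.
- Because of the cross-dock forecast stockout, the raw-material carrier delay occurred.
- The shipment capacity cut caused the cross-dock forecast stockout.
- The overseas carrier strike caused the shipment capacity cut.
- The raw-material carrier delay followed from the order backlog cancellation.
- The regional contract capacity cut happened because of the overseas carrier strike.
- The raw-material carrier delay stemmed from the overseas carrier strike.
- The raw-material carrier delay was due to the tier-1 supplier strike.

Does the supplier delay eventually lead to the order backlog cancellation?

The supplier delay leads to the shipment capacity cut, the raw-material contract cancellation, the cross-dock forecast stockout, the raw-material carrier delay; the order backlog cancellation is not among them.

No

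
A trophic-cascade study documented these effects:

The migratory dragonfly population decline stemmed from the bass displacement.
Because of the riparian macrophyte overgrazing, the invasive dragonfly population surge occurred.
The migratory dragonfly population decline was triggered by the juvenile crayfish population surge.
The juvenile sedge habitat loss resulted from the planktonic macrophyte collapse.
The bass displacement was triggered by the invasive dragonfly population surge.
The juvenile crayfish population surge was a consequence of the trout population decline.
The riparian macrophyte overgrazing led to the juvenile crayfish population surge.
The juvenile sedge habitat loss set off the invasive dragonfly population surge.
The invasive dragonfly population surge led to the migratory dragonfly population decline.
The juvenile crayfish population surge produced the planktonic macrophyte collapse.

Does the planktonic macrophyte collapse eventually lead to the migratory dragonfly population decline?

There is a causal chain: the planktonic macrophyte collapse → the juvenile sedge habitat loss → the invasive dragonfly population surge → the migratory dragonfly population decline.

Yes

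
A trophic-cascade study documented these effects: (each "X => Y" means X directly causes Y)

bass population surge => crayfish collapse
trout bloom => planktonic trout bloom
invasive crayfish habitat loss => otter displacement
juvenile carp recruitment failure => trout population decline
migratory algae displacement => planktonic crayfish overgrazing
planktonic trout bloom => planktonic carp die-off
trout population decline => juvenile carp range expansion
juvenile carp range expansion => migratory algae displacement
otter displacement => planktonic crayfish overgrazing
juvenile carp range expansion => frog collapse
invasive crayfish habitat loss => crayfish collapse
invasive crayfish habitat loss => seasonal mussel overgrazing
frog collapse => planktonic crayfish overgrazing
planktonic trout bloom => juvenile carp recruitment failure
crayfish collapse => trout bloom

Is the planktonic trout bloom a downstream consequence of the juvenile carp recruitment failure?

The juvenile carp recruitment failure leads to the trout population decline, the juvenile carp range expansion, the frog collapse, the migratory algae displacement, the planktonic crayfish overgrazing; the planktonic trout bloom is not among them.

No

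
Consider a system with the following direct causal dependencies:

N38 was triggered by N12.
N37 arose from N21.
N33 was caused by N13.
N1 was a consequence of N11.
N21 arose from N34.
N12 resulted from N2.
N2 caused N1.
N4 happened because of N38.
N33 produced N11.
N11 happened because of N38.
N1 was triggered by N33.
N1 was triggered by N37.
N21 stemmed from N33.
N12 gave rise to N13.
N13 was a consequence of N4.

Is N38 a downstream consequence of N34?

N34 leads to N21, N37, N1; N38 is not among them.

No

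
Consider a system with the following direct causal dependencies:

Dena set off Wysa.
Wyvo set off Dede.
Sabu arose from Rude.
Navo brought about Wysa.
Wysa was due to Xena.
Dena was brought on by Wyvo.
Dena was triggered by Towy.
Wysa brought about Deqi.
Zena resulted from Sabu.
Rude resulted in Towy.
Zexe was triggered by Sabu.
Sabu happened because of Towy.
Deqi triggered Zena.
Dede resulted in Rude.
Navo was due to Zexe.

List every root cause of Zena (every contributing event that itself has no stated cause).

Wyvo, Xena

Tracing upstream from Zena: Zena ← Sabu ← Rude ← Dede ← Wyvo.
A separate upstream branch: Zena ← Deqi ← Wysa ← Xena.
Each of those chain origins has no stated cause.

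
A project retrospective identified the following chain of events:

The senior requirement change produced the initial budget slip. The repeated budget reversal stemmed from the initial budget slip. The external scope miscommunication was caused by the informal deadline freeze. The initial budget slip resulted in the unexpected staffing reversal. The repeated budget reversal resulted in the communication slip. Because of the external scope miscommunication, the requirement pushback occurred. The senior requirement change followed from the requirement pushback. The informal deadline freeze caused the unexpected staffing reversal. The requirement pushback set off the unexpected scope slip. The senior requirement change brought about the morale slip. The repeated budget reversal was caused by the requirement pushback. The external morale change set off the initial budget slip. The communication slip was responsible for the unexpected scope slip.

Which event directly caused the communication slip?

Upstream contributors include the informal deadline freeze, the external scope miscommunication, the requirement pushback, the senior requirement change, the initial budget slip, the external morale change, but only the repeated budget reversal feeds directly into the communication slip.

the repeated budget reversal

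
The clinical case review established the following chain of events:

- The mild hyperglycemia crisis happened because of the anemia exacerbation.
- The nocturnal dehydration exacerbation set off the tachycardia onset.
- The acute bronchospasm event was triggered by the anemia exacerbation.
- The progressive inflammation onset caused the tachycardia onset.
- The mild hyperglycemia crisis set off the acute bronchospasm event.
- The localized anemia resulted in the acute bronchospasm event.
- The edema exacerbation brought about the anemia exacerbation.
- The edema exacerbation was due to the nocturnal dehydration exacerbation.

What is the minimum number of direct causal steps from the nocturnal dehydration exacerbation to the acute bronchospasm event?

Shortest chain: the nocturnal dehydration exacerbation → the edema exacerbation → the anemia exacerbation → the acute bronchospasm event.

3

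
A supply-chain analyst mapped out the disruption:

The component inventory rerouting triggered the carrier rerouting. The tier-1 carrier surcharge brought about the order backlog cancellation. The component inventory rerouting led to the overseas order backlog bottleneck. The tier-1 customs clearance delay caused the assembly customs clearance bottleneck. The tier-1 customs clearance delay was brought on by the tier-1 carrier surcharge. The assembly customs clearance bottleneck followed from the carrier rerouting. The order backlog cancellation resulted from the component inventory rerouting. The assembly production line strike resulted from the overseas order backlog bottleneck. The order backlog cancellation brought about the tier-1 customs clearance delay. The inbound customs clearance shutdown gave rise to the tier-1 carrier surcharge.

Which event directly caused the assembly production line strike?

Upstream contributors include the component inventory rerouting, but only the overseas order backlog bottleneck feeds directly into the assembly production line strike.

the overseas order backlog bottleneck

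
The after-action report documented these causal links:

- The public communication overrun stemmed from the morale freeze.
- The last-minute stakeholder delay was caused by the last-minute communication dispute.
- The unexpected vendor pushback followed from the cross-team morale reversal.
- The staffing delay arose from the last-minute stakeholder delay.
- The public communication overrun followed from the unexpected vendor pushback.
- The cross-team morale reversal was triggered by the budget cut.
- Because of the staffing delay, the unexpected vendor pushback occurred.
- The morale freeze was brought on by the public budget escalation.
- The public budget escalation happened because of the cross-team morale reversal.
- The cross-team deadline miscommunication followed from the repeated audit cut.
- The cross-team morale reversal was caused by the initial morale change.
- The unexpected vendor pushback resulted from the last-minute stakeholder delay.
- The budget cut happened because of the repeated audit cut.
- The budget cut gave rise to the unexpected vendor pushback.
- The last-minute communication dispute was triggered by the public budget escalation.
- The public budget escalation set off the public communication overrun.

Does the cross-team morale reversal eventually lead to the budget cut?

The cross-team morale reversal leads to the public budget escalation, the morale freeze, the last-minute communication dispute, the last-minute stakeholder delay, the staffing delay, the unexpected vendor pushback, the public communication overrun; the budget cut is not among them.

No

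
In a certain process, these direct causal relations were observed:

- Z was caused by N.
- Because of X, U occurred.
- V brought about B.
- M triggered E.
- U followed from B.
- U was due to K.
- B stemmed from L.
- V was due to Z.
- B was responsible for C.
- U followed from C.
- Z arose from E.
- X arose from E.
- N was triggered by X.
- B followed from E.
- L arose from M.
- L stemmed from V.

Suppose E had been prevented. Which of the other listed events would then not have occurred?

Downstream of E: X, N, Z, V, L, B, C, U.
Of those, still caused via another path: L, B, C, U.
The remainder have no surviving cause.

N, V, X, Z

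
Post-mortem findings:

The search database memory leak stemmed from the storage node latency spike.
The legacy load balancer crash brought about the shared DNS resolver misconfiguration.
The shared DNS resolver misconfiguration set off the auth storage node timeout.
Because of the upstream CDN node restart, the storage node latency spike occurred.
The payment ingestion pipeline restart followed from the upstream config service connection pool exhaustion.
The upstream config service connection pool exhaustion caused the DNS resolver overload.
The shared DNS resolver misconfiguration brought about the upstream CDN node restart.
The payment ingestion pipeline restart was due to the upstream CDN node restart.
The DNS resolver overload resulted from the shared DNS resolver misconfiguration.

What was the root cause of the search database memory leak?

the legacy load balancer crash

Tracing upstream from the search database memory leak: the search database memory leak ← the storage node latency spike ← the upstream CDN node restart ← the shared DNS resolver misconfiguration ← the legacy load balancer crash.
The legacy load balancer crash has no stated cause, so it is the root.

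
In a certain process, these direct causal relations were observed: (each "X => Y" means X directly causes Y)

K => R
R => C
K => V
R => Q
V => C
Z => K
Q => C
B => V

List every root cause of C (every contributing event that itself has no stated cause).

B, Z

Tracing upstream from C: C ← R ← K ← Z.
A separate upstream branch: C ← V ← B.
Each of those chain origins has no stated cause.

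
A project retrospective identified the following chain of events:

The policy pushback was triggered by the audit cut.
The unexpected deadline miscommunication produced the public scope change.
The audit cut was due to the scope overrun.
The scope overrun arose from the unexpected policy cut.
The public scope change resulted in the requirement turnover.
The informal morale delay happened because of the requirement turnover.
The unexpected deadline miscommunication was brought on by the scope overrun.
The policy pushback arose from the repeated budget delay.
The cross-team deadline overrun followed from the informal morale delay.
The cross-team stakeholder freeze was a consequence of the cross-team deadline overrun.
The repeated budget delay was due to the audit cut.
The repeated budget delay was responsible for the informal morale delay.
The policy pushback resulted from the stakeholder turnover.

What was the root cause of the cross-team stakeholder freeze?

the unexpected policy cut

Tracing upstream from the cross-team stakeholder freeze: the cross-team stakeholder freeze ← the cross-team deadline overrun ← the informal morale delay ← the repeated budget delay ← the audit cut ← the scope overrun ← the unexpected policy cut.
The unexpected policy cut has no stated cause, so it is the root.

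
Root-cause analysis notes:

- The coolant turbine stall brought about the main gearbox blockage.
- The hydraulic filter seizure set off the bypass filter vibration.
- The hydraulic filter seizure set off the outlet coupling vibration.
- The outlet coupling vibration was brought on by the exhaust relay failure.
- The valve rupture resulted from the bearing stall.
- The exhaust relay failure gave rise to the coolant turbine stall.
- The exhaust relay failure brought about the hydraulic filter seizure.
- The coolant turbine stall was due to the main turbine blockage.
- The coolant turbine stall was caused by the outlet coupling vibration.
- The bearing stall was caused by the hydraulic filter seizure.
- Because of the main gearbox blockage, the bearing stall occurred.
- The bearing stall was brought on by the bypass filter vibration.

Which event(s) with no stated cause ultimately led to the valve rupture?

the exhaust relay failure, the main turbine blockage

Tracing upstream from the valve rupture: the valve rupture ← the bearing stall ← the hydraulic filter seizure ← the exhaust relay failure.
A separate upstream branch: the valve rupture ← the bearing stall ← the main gearbox blockage ← the coolant turbine stall ← the main turbine blockage.
Each of those chain origins has no stated cause.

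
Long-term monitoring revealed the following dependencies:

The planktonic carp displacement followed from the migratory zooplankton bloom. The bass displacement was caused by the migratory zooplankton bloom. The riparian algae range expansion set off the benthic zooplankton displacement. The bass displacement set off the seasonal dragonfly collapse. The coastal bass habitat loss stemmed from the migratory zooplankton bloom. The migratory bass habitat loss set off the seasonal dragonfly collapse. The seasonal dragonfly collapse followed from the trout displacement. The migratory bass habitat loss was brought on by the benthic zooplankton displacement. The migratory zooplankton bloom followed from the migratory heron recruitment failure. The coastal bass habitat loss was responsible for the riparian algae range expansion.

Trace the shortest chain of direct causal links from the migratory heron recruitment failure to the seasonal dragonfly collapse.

the migratory heron recruitment failure → the migratory zooplankton bloom → the bass displacement → the seasonal dragonfly collapse

the migratory heron recruitment failure → the migratory zooplankton bloom
the migratory zooplankton bloom → the bass displacement
the bass displacement → the seasonal dragonfly collapse
Length: 3 steps.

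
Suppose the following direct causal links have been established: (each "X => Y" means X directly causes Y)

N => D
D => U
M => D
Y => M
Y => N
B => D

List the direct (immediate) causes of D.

Upstream contributors include Y, but only B, M, N feed directly into D.

B, M, N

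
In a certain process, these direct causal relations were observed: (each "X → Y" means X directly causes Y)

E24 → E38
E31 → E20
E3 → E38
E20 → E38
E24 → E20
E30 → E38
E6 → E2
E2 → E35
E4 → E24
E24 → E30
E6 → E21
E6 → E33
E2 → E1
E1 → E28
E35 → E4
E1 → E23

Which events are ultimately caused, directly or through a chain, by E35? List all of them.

Direct effects: E4.
2 steps out: E24.
3 steps out: E30, E20, E38.
Not reachable from it: E6, E2, E1, E23, E33, E21, E28, E31, E3.

E20, E24, E30, E38, E4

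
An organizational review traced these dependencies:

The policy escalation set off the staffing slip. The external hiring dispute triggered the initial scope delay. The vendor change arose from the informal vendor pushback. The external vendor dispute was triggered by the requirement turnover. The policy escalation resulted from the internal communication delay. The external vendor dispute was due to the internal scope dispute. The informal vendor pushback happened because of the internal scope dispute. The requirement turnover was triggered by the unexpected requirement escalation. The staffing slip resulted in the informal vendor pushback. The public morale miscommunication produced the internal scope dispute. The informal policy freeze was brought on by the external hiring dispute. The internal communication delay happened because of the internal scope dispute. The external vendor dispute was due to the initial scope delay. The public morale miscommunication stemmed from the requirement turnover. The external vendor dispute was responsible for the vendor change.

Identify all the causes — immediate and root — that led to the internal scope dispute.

Immediate cause of the internal scope dispute: the public morale miscommunication.
Further upstream: the unexpected requirement escalation, the requirement turnover.

the public morale miscommunication, the requirement turnover, the unexpected requirement escalation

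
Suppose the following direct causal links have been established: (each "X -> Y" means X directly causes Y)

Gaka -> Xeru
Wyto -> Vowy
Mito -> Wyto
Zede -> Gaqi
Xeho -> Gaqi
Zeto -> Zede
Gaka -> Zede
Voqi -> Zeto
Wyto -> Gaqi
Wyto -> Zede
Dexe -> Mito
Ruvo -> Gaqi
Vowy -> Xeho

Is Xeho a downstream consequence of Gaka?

No

Gaka leads to Xeru, Zede, Gaqi; Xeho is not among them.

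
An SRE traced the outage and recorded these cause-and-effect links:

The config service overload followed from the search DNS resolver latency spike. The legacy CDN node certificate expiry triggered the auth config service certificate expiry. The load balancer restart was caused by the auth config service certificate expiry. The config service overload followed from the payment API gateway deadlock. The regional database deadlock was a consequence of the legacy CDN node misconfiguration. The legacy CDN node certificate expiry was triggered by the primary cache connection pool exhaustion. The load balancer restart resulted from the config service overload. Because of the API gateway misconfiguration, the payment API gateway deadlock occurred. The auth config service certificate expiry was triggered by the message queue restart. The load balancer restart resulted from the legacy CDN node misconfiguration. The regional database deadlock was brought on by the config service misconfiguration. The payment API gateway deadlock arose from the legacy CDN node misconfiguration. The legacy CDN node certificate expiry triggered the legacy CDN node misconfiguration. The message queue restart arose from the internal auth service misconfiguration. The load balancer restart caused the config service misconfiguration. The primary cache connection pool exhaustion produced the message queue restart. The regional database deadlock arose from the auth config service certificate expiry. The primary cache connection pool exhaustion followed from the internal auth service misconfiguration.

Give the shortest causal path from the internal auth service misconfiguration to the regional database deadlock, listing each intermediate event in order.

the internal auth service misconfiguration → the message queue restart → the auth config service certificate expiry → the regional database deadlock

the internal auth service misconfiguration → the message queue restart
the message queue restart → the auth config service certificate expiry
the auth config service certificate expiry → the regional database deadlock
Length: 3 steps.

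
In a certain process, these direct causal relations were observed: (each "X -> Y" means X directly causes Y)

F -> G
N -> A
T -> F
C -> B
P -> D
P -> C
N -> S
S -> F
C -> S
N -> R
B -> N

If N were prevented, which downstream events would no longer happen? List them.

Downstream of N: S, F, G, A, R.
Of those, still caused via another path: S, F, G.
The remainder have no surviving cause.

A, R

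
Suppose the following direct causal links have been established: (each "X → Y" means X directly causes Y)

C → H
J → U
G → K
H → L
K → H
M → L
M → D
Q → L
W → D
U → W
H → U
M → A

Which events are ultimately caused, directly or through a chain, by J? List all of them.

Direct effects: U.
2 steps out: W.
3 steps out: D.
Not reachable from it: M, G, K, A, C, Q, H, L.

D, U, W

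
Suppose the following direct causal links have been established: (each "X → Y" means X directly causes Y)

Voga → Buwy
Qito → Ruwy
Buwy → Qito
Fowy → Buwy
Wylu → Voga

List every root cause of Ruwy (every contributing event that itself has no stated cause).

Fowy, Wylu

Tracing upstream from Ruwy: Ruwy ← Qito ← Buwy ← Voga ← Wylu.
A separate upstream branch: Ruwy ← Qito ← Buwy ← Fowy.
Each of those chain origins has no stated cause.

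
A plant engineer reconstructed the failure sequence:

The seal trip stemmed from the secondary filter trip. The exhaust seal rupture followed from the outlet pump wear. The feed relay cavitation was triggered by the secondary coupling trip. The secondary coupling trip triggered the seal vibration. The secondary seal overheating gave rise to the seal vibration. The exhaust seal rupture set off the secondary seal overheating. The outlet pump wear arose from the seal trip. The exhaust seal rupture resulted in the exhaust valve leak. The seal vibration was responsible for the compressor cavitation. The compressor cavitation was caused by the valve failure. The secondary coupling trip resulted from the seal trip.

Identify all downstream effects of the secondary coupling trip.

the compressor cavitation, the feed relay cavitation, the seal vibration

Direct effects: the seal vibration, the feed relay cavitation.
2 steps out: the compressor cavitation.
Not reachable from it: the secondary filter trip, the seal trip, the outlet pump wear, the valve failure, the exhaust seal rupture, the secondary seal overheating, the exhaust valve leak.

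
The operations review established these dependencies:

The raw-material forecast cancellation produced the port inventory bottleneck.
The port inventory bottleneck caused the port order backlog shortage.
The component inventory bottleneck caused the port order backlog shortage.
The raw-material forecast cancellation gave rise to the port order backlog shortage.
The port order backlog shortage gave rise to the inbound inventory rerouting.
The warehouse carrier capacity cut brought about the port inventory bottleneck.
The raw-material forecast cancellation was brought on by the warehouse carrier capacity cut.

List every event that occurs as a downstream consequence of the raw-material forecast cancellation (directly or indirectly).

Direct effects: the port inventory bottleneck, the port order backlog shortage.
2 steps out: the inbound inventory rerouting.
Not reachable from it: the warehouse carrier capacity cut, the component inventory bottleneck.

the inbound inventory rerouting, the port inventory bottleneck, the port order backlog shortage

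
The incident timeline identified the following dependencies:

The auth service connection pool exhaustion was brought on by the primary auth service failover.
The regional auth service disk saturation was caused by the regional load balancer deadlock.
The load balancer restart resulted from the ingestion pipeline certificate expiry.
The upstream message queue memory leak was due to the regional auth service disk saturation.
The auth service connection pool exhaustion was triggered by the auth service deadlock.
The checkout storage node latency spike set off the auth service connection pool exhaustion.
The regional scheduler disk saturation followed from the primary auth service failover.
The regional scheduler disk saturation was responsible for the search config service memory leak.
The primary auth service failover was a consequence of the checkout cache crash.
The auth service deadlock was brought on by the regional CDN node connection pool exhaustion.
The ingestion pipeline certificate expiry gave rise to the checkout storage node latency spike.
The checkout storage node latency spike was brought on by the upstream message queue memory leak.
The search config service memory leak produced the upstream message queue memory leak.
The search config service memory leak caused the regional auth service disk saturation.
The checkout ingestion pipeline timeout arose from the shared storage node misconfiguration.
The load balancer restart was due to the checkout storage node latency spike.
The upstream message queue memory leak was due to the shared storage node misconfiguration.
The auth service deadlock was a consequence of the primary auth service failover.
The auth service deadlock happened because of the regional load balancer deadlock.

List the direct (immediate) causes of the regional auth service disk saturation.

the regional load balancer deadlock, the search config service memory leak

Upstream contributors include the checkout cache crash, the primary auth service failover, the regional scheduler disk saturation, but only the regional load balancer deadlock, the search config service memory leak feed directly into the regional auth service disk saturation.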